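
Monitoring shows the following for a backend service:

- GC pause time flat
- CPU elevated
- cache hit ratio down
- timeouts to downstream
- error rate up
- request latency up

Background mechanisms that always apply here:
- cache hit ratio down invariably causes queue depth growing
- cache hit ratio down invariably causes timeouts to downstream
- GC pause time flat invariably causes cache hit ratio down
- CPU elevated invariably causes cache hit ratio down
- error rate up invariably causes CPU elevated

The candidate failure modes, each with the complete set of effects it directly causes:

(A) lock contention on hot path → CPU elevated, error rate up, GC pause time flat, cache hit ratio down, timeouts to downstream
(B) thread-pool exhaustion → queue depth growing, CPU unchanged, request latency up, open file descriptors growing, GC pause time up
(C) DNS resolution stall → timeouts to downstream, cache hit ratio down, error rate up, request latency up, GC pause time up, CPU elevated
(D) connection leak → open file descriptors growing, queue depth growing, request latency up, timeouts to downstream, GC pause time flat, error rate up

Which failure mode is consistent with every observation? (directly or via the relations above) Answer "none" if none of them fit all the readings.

D

Testing each hypothesis:
(A) lock contention on hot path — does not account for request latency up
(B) thread-pool exhaustion — fails on GC pause time flat, CPU elevated, cache hit ratio down, timeouts to downstream, error rate up (predicts GC pause time up, not GC pause time flat; predicts CPU unchanged, not CPU elevated)
(C) DNS resolution stall — GC pause time flat NO; CPU elevated yes; cache hit ratio down yes; timeouts to downstream yes; error rate up yes; request latency up yes
(D) connection leak — GC pause time flat yes; CPU elevated yes (through error rate up → CPU elevated); cache hit ratio down yes (through GC pause time flat → cache hit ratio down); timeouts to downstream yes; error rate up yes; request latency up yes
(D) is the only candidate with no mismatches.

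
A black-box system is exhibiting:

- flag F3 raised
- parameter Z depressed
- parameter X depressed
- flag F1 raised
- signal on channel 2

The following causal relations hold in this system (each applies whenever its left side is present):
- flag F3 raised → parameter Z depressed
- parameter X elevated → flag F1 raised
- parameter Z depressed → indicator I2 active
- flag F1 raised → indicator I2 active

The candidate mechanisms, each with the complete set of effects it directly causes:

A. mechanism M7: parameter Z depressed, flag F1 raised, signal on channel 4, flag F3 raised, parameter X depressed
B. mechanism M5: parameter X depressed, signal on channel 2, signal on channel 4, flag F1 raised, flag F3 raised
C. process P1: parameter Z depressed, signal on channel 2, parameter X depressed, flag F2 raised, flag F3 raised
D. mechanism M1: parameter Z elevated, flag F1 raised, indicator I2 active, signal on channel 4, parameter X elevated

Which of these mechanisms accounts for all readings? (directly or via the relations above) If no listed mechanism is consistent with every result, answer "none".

Per-candidate check:
(A) mechanism M7 — does not account for signal on channel 2
(B) mechanism M5 — accounts for every observation (parameter Z depressed via flag F3 raised → parameter Z depressed)
(C) process P1 — does not account for flag F1 raised
(D) mechanism M1 — fails on flag F3 raised, parameter Z depressed, parameter X depressed, signal on channel 2 (predicts parameter Z elevated, not parameter Z depressed; predicts parameter X elevated, not parameter X depressed)
(B) is the only candidate with no mismatches.

B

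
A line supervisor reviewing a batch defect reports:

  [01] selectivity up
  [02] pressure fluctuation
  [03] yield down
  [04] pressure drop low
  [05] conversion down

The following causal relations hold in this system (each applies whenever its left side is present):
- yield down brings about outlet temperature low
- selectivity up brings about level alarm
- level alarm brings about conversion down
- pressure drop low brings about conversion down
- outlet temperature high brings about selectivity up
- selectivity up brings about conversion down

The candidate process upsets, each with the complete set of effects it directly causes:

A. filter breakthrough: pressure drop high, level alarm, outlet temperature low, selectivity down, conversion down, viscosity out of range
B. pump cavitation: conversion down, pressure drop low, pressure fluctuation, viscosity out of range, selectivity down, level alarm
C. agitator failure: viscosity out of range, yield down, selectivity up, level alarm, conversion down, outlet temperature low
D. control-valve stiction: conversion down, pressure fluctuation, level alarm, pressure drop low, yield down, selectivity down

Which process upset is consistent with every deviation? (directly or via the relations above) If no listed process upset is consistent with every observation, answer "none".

none

Testing each hypothesis:
(A) filter breakthrough — fails on selectivity up, pressure fluctuation, yield down, pressure drop low (predicts selectivity down, not selectivity up; predicts pressure drop high, not pressure drop low)
(B) pump cavitation — selectivity up miss; pressure fluctuation match; yield down miss; pressure drop low match; conversion down match
(C) agitator failure — does not account for pressure fluctuation, pressure drop low
(D) control-valve stiction — fails on selectivity up (predicts selectivity down, not selectivity up)
No candidate is consistent with all observations.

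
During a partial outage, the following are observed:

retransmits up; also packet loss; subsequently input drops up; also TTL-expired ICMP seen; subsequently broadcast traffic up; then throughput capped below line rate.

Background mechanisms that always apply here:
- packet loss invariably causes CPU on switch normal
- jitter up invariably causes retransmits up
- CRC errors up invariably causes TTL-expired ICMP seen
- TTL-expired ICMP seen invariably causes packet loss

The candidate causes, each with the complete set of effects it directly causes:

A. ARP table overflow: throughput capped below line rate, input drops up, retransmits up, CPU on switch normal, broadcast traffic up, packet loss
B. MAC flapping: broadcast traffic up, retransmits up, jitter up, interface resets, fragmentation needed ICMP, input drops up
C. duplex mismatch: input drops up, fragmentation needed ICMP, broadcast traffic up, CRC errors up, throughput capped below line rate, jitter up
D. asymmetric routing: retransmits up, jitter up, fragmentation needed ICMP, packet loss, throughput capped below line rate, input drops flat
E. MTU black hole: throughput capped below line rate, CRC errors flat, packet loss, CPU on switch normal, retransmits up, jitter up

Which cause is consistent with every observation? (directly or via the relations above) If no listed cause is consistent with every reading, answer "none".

C

For each candidate, compare predicted effects to what was observed:
(A) ARP table overflow — retransmits up yes; packet loss yes; input drops up yes; TTL-expired ICMP seen NO; broadcast traffic up yes; throughput capped below line rate yes
(B) MAC flapping — does not account for packet loss, TTL-expired ICMP seen, throughput capped below line rate
(C) duplex mismatch — retransmits up yes (through jitter up → retransmits up); packet loss yes (through CRC errors up → TTL-expired ICMP seen → packet loss); input drops up yes; TTL-expired ICMP seen yes (through CRC errors up → TTL-expired ICMP seen); broadcast traffic up yes; throughput capped below line rate yes
(D) asymmetric routing — fails on input drops up, TTL-expired ICMP seen, broadcast traffic up (predicts input drops flat, not input drops up)
(E) MTU black hole — does not account for input drops up, TTL-expired ICMP seen, broadcast traffic up
(C) is the only candidate with no mismatches.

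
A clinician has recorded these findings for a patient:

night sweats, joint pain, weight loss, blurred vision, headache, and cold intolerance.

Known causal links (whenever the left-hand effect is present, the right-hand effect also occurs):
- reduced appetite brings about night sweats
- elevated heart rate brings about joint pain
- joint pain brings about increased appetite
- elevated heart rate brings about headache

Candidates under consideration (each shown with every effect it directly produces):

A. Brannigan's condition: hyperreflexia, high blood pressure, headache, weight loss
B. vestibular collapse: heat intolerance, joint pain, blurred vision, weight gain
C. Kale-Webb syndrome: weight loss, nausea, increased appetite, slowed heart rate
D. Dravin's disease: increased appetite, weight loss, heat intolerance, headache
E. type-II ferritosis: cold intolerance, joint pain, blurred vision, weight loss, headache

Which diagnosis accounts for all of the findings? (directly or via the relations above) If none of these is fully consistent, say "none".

Testing each hypothesis:
(A) Brannigan's condition — night sweats miss; joint pain miss; weight loss match; blurred vision miss; headache match; cold intolerance miss
(B) vestibular collapse — night sweats miss; joint pain match; weight loss miss; blurred vision match; headache miss; cold intolerance miss
(C) Kale-Webb syndrome — night sweats miss; joint pain miss; weight loss match; blurred vision miss; headache miss; cold intolerance miss
(D) Dravin's disease — night sweats miss; joint pain miss; weight loss match; blurred vision miss; headache match; cold intolerance miss
(E) type-II ferritosis — night sweats miss; joint pain match; weight loss match; blurred vision match; headache match; cold intolerance match
No candidate is consistent with all observations.

none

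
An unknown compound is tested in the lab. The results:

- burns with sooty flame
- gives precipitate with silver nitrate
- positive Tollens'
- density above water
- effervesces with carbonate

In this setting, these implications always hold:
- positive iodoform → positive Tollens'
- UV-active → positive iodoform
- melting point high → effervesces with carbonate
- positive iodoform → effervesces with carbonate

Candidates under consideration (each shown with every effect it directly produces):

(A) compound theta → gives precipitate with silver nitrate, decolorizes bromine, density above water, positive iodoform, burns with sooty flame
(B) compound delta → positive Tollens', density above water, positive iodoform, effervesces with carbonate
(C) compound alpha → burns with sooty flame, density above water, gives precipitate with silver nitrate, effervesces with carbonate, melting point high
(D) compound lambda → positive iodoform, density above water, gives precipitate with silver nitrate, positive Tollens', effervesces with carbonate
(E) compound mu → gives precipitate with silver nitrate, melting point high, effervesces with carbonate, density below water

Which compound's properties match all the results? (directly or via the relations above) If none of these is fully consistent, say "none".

A

For each candidate, compare predicted effects to what was observed:
(A) compound theta — burns with sooty flame yes; gives precipitate with silver nitrate yes; positive Tollens' yes (through positive iodoform → positive Tollens'); density above water yes; effervesces with carbonate yes (through positive iodoform → effervesces with carbonate)
(B) compound delta — burns with sooty flame NO; gives precipitate with silver nitrate NO; positive Tollens' yes; density above water yes; effervesces with carbonate yes
(C) compound alpha — does not account for positive Tollens'
(D) compound lambda — burns with sooty flame NO; gives precipitate with silver nitrate yes; positive Tollens' yes; density above water yes; effervesces with carbonate yes
(E) compound mu — fails on burns with sooty flame, positive Tollens', density above water (predicts density below water, not density above water)
Only (A) is consistent with every observation.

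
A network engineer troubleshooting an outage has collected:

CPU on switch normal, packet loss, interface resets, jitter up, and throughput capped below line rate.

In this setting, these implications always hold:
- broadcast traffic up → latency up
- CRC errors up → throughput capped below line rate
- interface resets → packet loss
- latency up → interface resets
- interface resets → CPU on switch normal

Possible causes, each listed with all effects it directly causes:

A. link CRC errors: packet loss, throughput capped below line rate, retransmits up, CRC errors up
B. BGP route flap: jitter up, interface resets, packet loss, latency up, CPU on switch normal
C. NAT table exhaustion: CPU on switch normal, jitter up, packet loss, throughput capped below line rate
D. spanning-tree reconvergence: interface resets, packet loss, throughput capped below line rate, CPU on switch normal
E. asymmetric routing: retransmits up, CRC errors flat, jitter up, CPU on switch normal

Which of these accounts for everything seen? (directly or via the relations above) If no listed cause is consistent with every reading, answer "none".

none

Per-candidate check:
(A) link CRC errors — does not account for CPU on switch normal, interface resets, jitter up
(B) BGP route flap — CPU on switch normal ✓; packet loss ✓; interface resets ✓; jitter up ✓; throughput capped below line rate ✗
(C) NAT table exhaustion — CPU on switch normal ✓; packet loss ✓; interface resets ✗; jitter up ✓; throughput capped below line rate ✓
(D) spanning-tree reconvergence — CPU on switch normal ✓; packet loss ✓; interface resets ✓; jitter up ✗; throughput capped below line rate ✓
(E) asymmetric routing — does not account for packet loss, interface resets, throughput capped below line rate
None of the listed candidates fits everything.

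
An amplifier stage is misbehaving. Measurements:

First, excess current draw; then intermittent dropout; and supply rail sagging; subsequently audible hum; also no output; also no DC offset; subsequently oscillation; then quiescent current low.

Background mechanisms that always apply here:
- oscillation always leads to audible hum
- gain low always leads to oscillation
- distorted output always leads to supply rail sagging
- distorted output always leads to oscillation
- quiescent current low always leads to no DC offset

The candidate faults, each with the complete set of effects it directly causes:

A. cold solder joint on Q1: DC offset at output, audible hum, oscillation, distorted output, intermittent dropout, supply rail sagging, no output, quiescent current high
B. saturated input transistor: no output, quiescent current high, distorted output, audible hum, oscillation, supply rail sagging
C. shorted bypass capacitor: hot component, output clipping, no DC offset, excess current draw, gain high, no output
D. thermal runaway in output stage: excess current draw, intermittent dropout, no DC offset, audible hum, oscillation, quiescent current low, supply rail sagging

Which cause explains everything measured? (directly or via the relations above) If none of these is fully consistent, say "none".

Testing each hypothesis:
(A) cold solder joint on Q1 — fails on excess current draw, no DC offset, quiescent current low (predicts DC offset at output, not no DC offset; predicts quiescent current high, not quiescent current low)
(B) saturated input transistor — fails on excess current draw, intermittent dropout, no DC offset, quiescent current low (predicts quiescent current high, not quiescent current low)
(C) shorted bypass capacitor — does not account for intermittent dropout, supply rail sagging, audible hum, oscillation, quiescent current low
(D) thermal runaway in output stage — does not account for no output
No candidate is consistent with all observations.

none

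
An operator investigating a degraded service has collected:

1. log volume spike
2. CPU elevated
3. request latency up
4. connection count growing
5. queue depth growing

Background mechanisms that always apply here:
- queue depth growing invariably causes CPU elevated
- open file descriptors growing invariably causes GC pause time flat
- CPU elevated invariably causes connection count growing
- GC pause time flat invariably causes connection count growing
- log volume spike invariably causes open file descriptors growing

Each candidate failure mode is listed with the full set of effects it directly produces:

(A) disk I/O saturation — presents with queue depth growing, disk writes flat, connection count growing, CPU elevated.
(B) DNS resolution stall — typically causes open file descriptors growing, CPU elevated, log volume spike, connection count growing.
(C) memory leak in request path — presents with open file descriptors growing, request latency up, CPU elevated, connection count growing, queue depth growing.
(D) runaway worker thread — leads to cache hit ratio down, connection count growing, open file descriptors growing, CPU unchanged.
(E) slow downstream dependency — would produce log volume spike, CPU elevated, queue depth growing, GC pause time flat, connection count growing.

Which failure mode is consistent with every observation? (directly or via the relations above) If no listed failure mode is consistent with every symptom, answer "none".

none

For each candidate, compare predicted effects to what was observed:
(A) disk I/O saturation — does not account for log volume spike, request latency up
(B) DNS resolution stall — does not account for request latency up, queue depth growing
(C) memory leak in request path — does not account for log volume spike
(D) runaway worker thread — log volume spike -; CPU elevated -; request latency up -; connection count growing +; queue depth growing -
(E) slow downstream dependency — does not account for request latency up
No candidate is consistent with all observations.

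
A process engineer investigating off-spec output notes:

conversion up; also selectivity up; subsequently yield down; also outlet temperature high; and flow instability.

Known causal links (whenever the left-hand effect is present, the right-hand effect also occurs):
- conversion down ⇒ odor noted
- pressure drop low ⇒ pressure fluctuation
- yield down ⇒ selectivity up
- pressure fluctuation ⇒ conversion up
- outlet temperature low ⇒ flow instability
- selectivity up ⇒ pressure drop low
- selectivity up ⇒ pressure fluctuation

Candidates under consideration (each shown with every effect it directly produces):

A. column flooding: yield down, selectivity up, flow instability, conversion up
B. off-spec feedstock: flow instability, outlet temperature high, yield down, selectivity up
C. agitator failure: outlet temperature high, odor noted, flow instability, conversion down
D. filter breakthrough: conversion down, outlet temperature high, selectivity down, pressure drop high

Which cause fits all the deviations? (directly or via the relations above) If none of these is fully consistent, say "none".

Per-candidate check:
(A) column flooding — conversion up yes; selectivity up yes; yield down yes; outlet temperature high NO; flow instability yes
(B) off-spec feedstock — accounts for every observation (conversion up via selectivity up → pressure fluctuation → conversion up)
(C) agitator failure — conversion up NO; selectivity up NO; yield down NO; outlet temperature high yes; flow instability yes
(D) filter breakthrough — conversion up NO; selectivity up NO; yield down NO; outlet temperature high yes; flow instability NO
(B) alone accounts for all the evidence.

B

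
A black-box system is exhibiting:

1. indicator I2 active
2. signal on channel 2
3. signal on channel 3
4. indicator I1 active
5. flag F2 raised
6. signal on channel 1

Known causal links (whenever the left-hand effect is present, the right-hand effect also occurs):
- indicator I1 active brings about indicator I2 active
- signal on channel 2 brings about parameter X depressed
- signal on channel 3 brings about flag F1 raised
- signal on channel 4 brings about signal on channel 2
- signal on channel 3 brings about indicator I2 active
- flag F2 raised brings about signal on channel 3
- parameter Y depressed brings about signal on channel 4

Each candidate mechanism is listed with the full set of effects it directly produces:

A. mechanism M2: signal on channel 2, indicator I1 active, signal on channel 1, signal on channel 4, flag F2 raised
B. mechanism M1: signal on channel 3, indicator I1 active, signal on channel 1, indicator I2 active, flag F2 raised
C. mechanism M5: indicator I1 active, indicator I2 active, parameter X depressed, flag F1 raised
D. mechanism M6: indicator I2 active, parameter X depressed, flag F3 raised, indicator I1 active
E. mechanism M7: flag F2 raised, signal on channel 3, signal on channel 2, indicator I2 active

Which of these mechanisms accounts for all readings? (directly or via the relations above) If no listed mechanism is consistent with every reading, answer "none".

A

Per-candidate check:
(A) mechanism M2 — indicator I2 active + (through indicator I1 active → indicator I2 active); signal on channel 2 +; signal on channel 3 + (through flag F2 raised → signal on channel 3); indicator I1 active +; flag F2 raised +; signal on channel 1 +
(B) mechanism M1 — indicator I2 active +; signal on channel 2 -; signal on channel 3 +; indicator I1 active +; flag F2 raised +; signal on channel 1 +
(C) mechanism M5 — indicator I2 active +; signal on channel 2 -; signal on channel 3 -; indicator I1 active +; flag F2 raised -; signal on channel 1 -
(D) mechanism M6 — indicator I2 active +; signal on channel 2 -; signal on channel 3 -; indicator I1 active +; flag F2 raised -; signal on channel 1 -
(E) mechanism M7 — indicator I2 active +; signal on channel 2 +; signal on channel 3 +; indicator I1 active -; flag F2 raised +; signal on channel 1 -
(A) alone accounts for all the evidence.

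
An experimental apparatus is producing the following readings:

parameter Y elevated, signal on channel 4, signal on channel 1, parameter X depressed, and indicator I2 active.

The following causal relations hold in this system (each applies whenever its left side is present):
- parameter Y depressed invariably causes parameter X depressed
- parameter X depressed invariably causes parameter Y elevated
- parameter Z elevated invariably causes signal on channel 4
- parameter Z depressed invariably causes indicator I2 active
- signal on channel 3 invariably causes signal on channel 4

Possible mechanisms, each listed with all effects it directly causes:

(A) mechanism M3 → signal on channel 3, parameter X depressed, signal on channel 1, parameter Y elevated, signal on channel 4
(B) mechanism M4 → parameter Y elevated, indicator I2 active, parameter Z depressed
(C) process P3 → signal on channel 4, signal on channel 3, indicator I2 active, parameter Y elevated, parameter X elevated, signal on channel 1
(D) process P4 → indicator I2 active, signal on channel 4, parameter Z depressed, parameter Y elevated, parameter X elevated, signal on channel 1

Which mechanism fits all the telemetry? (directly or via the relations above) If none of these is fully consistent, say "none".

none

Per-candidate check:
(A) mechanism M3 — does not account for indicator I2 active
(B) mechanism M4 — parameter Y elevated ✓; signal on channel 4 ✗; signal on channel 1 ✗; parameter X depressed ✗; indicator I2 active ✓
(C) process P3 — parameter Y elevated ✓; signal on channel 4 ✓; signal on channel 1 ✓; parameter X depressed ✗; indicator I2 active ✓
(D) process P4 — parameter Y elevated ✓; signal on channel 4 ✓; signal on channel 1 ✓; parameter X depressed ✗; indicator I2 active ✓
Every candidate fails on at least one observation.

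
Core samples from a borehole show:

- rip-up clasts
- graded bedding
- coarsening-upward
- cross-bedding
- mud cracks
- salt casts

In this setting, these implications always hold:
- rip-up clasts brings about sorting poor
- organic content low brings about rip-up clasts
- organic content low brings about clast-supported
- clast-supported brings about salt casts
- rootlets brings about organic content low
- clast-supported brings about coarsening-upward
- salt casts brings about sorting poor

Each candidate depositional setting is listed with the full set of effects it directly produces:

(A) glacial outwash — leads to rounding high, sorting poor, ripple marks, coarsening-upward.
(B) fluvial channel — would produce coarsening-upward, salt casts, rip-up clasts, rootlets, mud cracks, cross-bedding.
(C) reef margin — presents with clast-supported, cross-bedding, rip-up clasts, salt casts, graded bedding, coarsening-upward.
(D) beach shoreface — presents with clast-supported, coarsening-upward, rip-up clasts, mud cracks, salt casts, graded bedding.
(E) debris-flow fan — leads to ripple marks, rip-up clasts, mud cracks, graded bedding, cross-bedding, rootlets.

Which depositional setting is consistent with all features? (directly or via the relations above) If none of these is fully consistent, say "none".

Testing each hypothesis:
(A) glacial outwash — does not account for rip-up clasts, graded bedding, cross-bedding, mud cracks, salt casts
(B) fluvial channel — does not account for graded bedding
(C) reef margin — rip-up clasts +; graded bedding +; coarsening-upward +; cross-bedding +; mud cracks -; salt casts +
(D) beach shoreface — rip-up clasts +; graded bedding +; coarsening-upward +; cross-bedding -; mud cracks +; salt casts +
(E) debris-flow fan — rip-up clasts +; graded bedding +; coarsening-upward + (through rootlets → organic content low → clast-supported → coarsening-upward); cross-bedding +; mud cracks +; salt casts + (through rootlets → organic content low → clast-supported → salt casts)
(E) alone accounts for all the evidence.

E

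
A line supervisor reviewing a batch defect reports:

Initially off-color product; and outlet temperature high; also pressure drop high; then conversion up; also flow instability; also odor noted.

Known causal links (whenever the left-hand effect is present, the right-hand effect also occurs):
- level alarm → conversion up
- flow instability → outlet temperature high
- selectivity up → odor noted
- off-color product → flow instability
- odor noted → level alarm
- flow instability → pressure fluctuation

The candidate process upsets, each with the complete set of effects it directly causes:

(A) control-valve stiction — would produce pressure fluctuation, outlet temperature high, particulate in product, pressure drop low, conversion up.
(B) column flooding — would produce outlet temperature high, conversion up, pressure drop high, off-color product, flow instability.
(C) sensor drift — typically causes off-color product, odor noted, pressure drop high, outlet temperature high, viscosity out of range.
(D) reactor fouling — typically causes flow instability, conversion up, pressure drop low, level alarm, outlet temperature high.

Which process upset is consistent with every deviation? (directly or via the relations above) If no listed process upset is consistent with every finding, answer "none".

For each candidate, compare predicted effects to what was observed:
(A) control-valve stiction — fails on off-color product, pressure drop high, flow instability, odor noted (predicts pressure drop low, not pressure drop high)
(B) column flooding — does not account for odor noted
(C) sensor drift — off-color product yes; outlet temperature high yes; pressure drop high yes; conversion up yes (through odor noted → level alarm → conversion up); flow instability yes (through off-color product → flow instability); odor noted yes
(D) reactor fouling — off-color product NO; outlet temperature high yes; pressure drop high NO; conversion up yes; flow instability yes; odor noted NO
Only (C) is consistent with every observation.

C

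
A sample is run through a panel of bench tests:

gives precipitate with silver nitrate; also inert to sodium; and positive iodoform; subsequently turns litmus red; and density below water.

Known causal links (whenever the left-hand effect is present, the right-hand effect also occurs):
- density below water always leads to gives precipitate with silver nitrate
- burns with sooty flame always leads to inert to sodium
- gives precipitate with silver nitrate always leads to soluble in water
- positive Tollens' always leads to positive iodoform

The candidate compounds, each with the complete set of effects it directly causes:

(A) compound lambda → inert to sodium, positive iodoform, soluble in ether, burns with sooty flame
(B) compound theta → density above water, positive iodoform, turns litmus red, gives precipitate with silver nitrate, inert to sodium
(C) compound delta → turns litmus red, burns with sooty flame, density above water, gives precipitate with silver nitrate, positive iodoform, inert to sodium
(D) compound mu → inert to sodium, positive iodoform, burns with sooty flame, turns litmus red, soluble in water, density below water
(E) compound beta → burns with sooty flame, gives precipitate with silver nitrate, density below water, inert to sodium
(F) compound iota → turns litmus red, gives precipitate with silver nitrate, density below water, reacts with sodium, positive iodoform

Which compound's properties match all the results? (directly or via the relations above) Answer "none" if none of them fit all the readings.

Checking each candidate against the observations:
(A) compound lambda — gives precipitate with silver nitrate ✗; inert to sodium ✓; positive iodoform ✓; turns litmus red ✗; density below water ✗
(B) compound theta — fails on density below water (predicts density above water, not density below water)
(C) compound delta — fails on density below water (predicts density above water, not density below water)
(D) compound mu — gives precipitate with silver nitrate ✓ (via density below water → gives precipitate with silver nitrate); inert to sodium ✓; positive iodoform ✓; turns litmus red ✓; density below water ✓
(E) compound beta — does not account for positive iodoform, turns litmus red
(F) compound iota — gives precipitate with silver nitrate ✓; inert to sodium ✗; positive iodoform ✓; turns litmus red ✓; density below water ✓
(D) is the only candidate with no mismatches.

D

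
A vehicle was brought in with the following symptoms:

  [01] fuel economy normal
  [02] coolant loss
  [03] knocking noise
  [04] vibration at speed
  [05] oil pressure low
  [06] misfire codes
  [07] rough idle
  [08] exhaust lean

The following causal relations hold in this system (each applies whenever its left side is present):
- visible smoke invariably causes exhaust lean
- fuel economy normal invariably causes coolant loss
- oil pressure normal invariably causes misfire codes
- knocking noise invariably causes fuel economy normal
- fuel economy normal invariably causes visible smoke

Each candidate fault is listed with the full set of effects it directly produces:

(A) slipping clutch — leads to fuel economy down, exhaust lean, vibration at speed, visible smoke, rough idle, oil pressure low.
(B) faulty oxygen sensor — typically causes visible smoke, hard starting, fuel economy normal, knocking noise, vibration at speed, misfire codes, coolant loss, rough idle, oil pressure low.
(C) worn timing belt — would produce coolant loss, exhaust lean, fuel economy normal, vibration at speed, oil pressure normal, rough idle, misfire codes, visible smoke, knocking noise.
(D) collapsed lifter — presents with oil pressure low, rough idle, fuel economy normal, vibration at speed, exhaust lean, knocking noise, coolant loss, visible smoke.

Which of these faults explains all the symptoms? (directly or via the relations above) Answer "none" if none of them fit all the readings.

B

Checking each candidate against the observations:
(A) slipping clutch — fuel economy normal -; coolant loss -; knocking noise -; vibration at speed +; oil pressure low +; misfire codes -; rough idle +; exhaust lean +
(B) faulty oxygen sensor — fuel economy normal +; coolant loss +; knocking noise +; vibration at speed +; oil pressure low +; misfire codes +; rough idle +; exhaust lean + (via visible smoke → exhaust lean)
(C) worn timing belt — fuel economy normal +; coolant loss +; knocking noise +; vibration at speed +; oil pressure low -; misfire codes +; rough idle +; exhaust lean +
(D) collapsed lifter — does not account for misfire codes
(B) alone accounts for all the evidence.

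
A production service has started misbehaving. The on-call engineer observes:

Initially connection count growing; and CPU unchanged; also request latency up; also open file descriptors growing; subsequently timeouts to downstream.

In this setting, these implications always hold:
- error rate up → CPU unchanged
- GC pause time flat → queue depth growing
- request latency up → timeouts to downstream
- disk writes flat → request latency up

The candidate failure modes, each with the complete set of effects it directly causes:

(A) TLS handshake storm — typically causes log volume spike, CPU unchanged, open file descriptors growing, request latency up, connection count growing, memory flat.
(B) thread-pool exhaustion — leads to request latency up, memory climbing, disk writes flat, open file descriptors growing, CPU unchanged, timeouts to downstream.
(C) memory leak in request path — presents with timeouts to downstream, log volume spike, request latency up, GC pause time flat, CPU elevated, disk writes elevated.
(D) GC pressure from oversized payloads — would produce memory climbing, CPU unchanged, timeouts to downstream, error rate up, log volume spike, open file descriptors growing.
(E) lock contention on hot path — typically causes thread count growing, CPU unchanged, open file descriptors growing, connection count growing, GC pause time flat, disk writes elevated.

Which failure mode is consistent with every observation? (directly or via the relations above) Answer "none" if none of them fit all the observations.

Checking each candidate against the observations:
(A) TLS handshake storm — connection count growing yes; CPU unchanged yes; request latency up yes; open file descriptors growing yes; timeouts to downstream yes (by request latency up → timeouts to downstream)
(B) thread-pool exhaustion — connection count growing NO; CPU unchanged yes; request latency up yes; open file descriptors growing yes; timeouts to downstream yes
(C) memory leak in request path — connection count growing NO; CPU unchanged NO; request latency up yes; open file descriptors growing NO; timeouts to downstream yes
(D) GC pressure from oversized payloads — does not account for connection count growing, request latency up
(E) lock contention on hot path — connection count growing yes; CPU unchanged yes; request latency up NO; open file descriptors growing yes; timeouts to downstream NO
(A) is the only candidate with no mismatches.

A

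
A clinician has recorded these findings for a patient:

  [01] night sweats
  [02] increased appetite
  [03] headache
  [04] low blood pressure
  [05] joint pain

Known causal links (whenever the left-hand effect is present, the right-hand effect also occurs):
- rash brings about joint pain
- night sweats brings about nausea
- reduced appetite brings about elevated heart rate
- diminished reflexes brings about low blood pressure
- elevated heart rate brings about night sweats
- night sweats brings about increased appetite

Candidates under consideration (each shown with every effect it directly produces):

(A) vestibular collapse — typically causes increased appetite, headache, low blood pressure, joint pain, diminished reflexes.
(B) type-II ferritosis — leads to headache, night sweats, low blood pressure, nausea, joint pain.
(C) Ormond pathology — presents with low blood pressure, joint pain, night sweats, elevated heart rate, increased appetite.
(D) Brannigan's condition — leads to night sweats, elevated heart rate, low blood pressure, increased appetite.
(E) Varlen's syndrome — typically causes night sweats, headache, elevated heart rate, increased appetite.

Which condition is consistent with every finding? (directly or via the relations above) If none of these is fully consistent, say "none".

B

Testing each hypothesis:
(A) vestibular collapse — night sweats ✗; increased appetite ✓; headache ✓; low blood pressure ✓; joint pain ✓
(B) type-II ferritosis — accounts for every observation (increased appetite through night sweats → increased appetite)
(C) Ormond pathology — night sweats ✓; increased appetite ✓; headache ✗; low blood pressure ✓; joint pain ✓
(D) Brannigan's condition — night sweats ✓; increased appetite ✓; headache ✗; low blood pressure ✓; joint pain ✗
(E) Varlen's syndrome — night sweats ✓; increased appetite ✓; headache ✓; low blood pressure ✗; joint pain ✗
(B) is the only candidate with no mismatches.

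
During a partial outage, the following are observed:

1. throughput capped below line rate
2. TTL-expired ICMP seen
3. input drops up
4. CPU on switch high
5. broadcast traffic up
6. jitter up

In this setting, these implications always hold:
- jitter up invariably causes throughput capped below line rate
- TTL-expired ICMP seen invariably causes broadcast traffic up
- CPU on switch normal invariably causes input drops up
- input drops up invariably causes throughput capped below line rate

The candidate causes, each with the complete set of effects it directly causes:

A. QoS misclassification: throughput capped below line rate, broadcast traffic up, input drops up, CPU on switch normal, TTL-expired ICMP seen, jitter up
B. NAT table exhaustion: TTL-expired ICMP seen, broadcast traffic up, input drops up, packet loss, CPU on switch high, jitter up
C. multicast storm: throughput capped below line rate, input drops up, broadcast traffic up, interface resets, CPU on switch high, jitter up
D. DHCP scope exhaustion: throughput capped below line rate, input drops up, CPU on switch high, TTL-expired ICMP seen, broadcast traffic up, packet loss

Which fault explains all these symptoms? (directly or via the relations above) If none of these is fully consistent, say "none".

B

Per-candidate check:
(A) QoS misclassification — throughput capped below line rate yes; TTL-expired ICMP seen yes; input drops up yes; CPU on switch high NO; broadcast traffic up yes; jitter up yes
(B) NAT table exhaustion — throughput capped below line rate yes (by input drops up → throughput capped below line rate); TTL-expired ICMP seen yes; input drops up yes; CPU on switch high yes; broadcast traffic up yes; jitter up yes
(C) multicast storm — throughput capped below line rate yes; TTL-expired ICMP seen NO; input drops up yes; CPU on switch high yes; broadcast traffic up yes; jitter up yes
(D) DHCP scope exhaustion — throughput capped below line rate yes; TTL-expired ICMP seen yes; input drops up yes; CPU on switch high yes; broadcast traffic up yes; jitter up NO
(B) alone accounts for all the evidence.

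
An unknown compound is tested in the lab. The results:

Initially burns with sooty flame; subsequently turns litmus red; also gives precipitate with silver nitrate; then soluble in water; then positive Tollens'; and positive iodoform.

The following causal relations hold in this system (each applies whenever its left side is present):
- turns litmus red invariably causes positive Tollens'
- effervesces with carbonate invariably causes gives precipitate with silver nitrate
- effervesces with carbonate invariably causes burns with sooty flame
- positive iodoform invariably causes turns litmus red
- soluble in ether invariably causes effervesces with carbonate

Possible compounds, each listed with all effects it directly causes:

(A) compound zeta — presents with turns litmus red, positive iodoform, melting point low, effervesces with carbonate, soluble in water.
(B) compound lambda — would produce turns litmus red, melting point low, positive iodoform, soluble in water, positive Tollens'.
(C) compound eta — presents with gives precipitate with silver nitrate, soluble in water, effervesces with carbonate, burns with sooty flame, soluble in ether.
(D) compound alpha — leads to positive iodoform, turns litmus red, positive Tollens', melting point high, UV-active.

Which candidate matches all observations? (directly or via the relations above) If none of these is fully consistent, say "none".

Checking each candidate against the observations:
(A) compound zeta — accounts for every observation (burns with sooty flame through effervesces with carbonate → burns with sooty flame)
(B) compound lambda — does not account for burns with sooty flame, gives precipitate with silver nitrate
(C) compound eta — does not account for turns litmus red, positive Tollens', positive iodoform
(D) compound alpha — burns with sooty flame -; turns litmus red +; gives precipitate with silver nitrate -; soluble in water -; positive Tollens' +; positive iodoform +
(A) alone accounts for all the evidence.

A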